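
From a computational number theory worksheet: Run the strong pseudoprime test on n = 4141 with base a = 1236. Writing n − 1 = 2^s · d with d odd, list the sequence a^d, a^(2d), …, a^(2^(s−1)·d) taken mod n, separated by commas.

3933, 1854

n − 1 = 4140 = 2^2 · 1035, so s = 2 and d = 1035.
x_0 = 1236^1035 mod 4141 = 3933.
x_1 = 3933^2 mod 4141 = 1854.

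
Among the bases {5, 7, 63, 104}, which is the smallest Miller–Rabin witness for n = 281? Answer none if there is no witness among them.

none

n − 1 = 280 = 2^3 · 35, so s = 3 and d = 35.
Base 5: x_0 = 5^35 mod 281 = 228. x_0 is neither 1 nor 280, so continue squaring. x_1 = 228^2 mod 281 = 280. x_1 ≡ −1, so 5 is not a witness.
Base 7: x_0 = 7^35 mod 281 = 53. x_0 is neither 1 nor 280, so continue squaring. x_1 = 53^2 mod 281 = 280. x_1 ≡ −1, so 7 is not a witness.
Base 63: x_0 = 63^35 mod 281 = 1. x_0 = 1, so 63 is not a witness.
Base 104: x_0 = 104^35 mod 281 = 221. x_0 is neither 1 nor 280, so continue squaring. x_1 = 221^2 mod 281 = 228. x_2 = 228^2 mod 281 = 280. x_2 ≡ −1, so 104 is not a witness.
No listed base is a witness for 281.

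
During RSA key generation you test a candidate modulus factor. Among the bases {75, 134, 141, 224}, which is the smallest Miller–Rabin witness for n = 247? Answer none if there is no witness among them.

134

n − 1 = 246 = 2^1 · 123, so s = 1 and d = 123.
Base 75: x_0 = 75^123 mod 247 = 246. x_0 = 246 ≡ −1, so 75 is not a witness.
Base 134: x_0 = 134^123 mod 247 = 77. x_0 ∉ {1, 246} and s = 1, so 134 is a Miller–Rabin witness and 247 is composite.
Base 141: x_0 = 141^123 mod 247 = 18. x_0 ∉ {1, 246} and s = 1, so 141 is a Miller–Rabin witness and 247 is composite.
Base 224: x_0 = 224^123 mod 247 = 27. x_0 ∉ {1, 246} and s = 1, so 224 is a Miller–Rabin witness and 247 is composite.
The smallest witness among the given bases is 134.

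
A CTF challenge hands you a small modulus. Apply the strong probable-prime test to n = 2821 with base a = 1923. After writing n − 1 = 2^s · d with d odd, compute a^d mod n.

2729

n − 1 = 2820 = 2^2 · 705, so s = 2 and d = 705.
Repeated squaring mod 2821: 1923^1 ≡ 1923, 1923^2 ≡ 2419, 1923^4 ≡ 807, 1923^8 ≡ 2419, 1923^16 ≡ 807, 1923^32 ≡ 2419, 1923^64 ≡ 807, 1923^128 ≡ 2419, 1923^256 ≡ 807, 1923^512 ≡ 2419.
705 = 512 + 128 + 64 + 1, so 1923^705 ≡ 2419·2419·807·1923 ≡ 2729 (mod 2821).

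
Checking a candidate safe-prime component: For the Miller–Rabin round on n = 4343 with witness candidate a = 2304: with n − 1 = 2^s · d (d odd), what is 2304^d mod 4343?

n − 1 = 4342 = 2^1 · 2171, so s = 1 and d = 2171.
2304^2171 mod 4343 = 1932.

1932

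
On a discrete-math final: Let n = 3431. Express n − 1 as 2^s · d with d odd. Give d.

1715

Halving: 3430 → 1715; 1715 is odd.
So 3430 = 2^1 · 1715.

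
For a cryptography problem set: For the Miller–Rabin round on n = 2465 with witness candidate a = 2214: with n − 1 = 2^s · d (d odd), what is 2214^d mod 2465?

n − 1 = 2464 = 2^5 · 77, so s = 5 and d = 77.
2214^77 mod 2465 = 2129.

2129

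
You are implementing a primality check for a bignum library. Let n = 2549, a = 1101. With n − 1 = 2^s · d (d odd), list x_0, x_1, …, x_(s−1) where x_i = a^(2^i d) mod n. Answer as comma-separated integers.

n − 1 = 2548 = 2^2 · 637, so s = 2 and d = 637.
x_0 = 1101^637 mod 2549 = 357.
x_1 = 357^2 mod 2549 = 2548.

357, 2548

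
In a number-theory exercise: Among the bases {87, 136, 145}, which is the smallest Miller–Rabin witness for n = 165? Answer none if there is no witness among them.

n − 1 = 164 = 2^2 · 41, so s = 2 and d = 41.
Base 87: x_0 = 87^41 mod 165 = 87. x_0 is neither 1 nor 164, so continue squaring. x_1 = 87^2 mod 165 = 144. Reached i = s−1 = 1 without hitting −1: 87 is a Miller–Rabin witness and 165 is composite.
Base 136: x_0 = 136^41 mod 165 = 136. x_0 is neither 1 nor 164, so continue squaring. x_1 = 136^2 mod 165 = 16. Reached i = s−1 = 1 without hitting −1: 136 is a Miller–Rabin witness and 165 is composite.
Base 145: x_0 = 145^41 mod 165 = 145. x_0 is neither 1 nor 164, so continue squaring. x_1 = 145^2 mod 165 = 70. Reached i = s−1 = 1 without hitting −1: 145 is a Miller–Rabin witness and 165 is composite.
The smallest witness among the given bases is 87.

87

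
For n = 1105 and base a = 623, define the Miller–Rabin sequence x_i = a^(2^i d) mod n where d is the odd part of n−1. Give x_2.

1041

n − 1 = 1104 = 2^4 · 69, so s = 4 and d = 69.
x_0 = 623^69 mod 1105 = 1013.
x_1 = 1013^2 mod 1105 = 729.
x_2 = 729^2 mod 1105 = 1041.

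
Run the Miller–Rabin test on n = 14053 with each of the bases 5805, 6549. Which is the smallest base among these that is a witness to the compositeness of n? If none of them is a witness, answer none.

5805

n − 1 = 14052 = 2^2 · 3513, so s = 2 and d = 3513.
Base 5805: x_0 = 5805^3513 mod 14053 = 7067. x_0 is neither 1 nor 14052, so continue squaring. x_1 = 7067^2 mod 14053 = 12180. Reached i = s−1 = 1 without hitting −1: 5805 is a Miller–Rabin witness and 14053 is composite.
Base 6549: x_0 = 6549^3513 mod 14053 = 3925. x_0 is neither 1 nor 14052, so continue squaring. x_1 = 3925^2 mod 14053 = 3537. Reached i = s−1 = 1 without hitting −1: 6549 is a Miller–Rabin witness and 14053 is composite.
The smallest witness among the given bases is 5805.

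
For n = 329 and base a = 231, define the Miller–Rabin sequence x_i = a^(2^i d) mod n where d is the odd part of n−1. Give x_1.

196

n − 1 = 328 = 2^3 · 41, so s = 3 and d = 41.
x_0 = 231^41 mod 329 = 315.
x_1 = 315^2 mod 329 = 196.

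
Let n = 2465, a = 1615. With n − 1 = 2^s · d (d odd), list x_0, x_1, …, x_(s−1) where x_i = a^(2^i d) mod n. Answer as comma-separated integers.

1190, 1190, 1190, 1190, 1190

n − 1 = 2464 = 2^5 · 77, so s = 5 and d = 77.
x_0 = 1615^77 mod 2465 = 1190.
x_1 = 1190^2 mod 2465 = 1190.
x_2 = 1190^2 mod 2465 = 1190.
x_3 = 1190^2 mod 2465 = 1190.
x_4 = 1190^2 mod 2465 = 1190.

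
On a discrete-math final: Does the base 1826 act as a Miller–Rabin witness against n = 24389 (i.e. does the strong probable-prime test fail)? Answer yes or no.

yes

n − 1 = 24388 = 2^2 · 6097, so s = 2 and d = 6097.
By repeated squaring, 1826^6097 ≡ 15311 (mod 24389).
x_0 = 1826^6097 mod 24389 = 15311.
x_0 is neither 1 nor 24388, so continue squaring.
x_1 = 15311^2 mod 24389 = 24042.
Reached i = s−1 = 1 without hitting −1: 1826 is a Miller–Rabin witness and 24389 is composite.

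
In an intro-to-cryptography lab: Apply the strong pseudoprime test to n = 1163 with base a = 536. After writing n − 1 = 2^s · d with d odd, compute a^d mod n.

1

n − 1 = 1162 = 2^1 · 581, so s = 1 and d = 581.
Repeated squaring mod 1163: 536^1 ≡ 536, 536^2 ≡ 35, 536^4 ≡ 62, 536^8 ≡ 355, 536^16 ≡ 421, 536^32 ≡ 465, 536^64 ≡ 1070, 536^128 ≡ 508, 536^256 ≡ 1041, 536^512 ≡ 928.
581 = 512 + 64 + 4 + 1, so 536^581 ≡ 928·1070·62·536 ≡ 1 (mod 1163).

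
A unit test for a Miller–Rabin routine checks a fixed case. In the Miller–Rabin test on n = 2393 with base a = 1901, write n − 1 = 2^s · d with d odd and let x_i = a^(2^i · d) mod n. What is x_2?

n − 1 = 2392 = 2^3 · 299, so s = 3 and d = 299.
x_0 = 1901^299 mod 2393 = 1.
x_1 = 1^2 mod 2393 = 1.
x_2 = 1^2 mod 2393 = 1.

1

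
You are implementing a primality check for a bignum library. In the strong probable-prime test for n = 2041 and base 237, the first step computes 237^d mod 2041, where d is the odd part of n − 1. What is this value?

n − 1 = 2040 = 2^3 · 255, so s = 3 and d = 255.
237^255 mod 2041 = 1054.

1054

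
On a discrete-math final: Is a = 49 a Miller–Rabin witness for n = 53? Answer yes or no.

n − 1 = 52 = 2^2 · 13, so s = 2 and d = 13.
Repeated squaring mod 53: 49^1 ≡ 49, 49^2 ≡ 16, 49^4 ≡ 44, 49^8 ≡ 28.
13 = 8 + 4 + 1, so 49^13 ≡ 28·44·49 ≡ 1 (mod 53).
x_0 = 49^13 mod 53 = 1.
x_0 = 1, so 49 is not a witness.

no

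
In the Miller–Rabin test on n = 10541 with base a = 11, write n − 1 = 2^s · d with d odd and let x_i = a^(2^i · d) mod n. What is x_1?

8453

n − 1 = 10540 = 2^2 · 2635, so s = 2 and d = 2635.
x_0 = 11^2635 mod 10541 = 9990.
x_1 = 9990^2 mod 10541 = 8453.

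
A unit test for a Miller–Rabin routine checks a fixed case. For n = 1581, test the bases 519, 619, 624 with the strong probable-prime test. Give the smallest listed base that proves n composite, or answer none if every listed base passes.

519

n − 1 = 1580 = 2^2 · 395, so s = 2 and d = 395.
Base 519: x_0 = 519^395 mod 1581 = 1239. x_0 is neither 1 nor 1580, so continue squaring. x_1 = 1239^2 mod 1581 = 1551. Reached i = s−1 = 1 without hitting −1: 519 is a Miller–Rabin witness and 1581 is composite.
Base 619: x_0 = 619^395 mod 1581 = 898. x_0 is neither 1 nor 1580, so continue squaring. x_1 = 898^2 mod 1581 = 94. Reached i = s−1 = 1 without hitting −1: 619 is a Miller–Rabin witness and 1581 is composite.
Base 624: x_0 = 624^395 mod 1581 = 1179. x_0 is neither 1 nor 1580, so continue squaring. x_1 = 1179^2 mod 1581 = 342. Reached i = s−1 = 1 without hitting −1: 624 is a Miller–Rabin witness and 1581 is composite.
The smallest witness among the given bases is 519.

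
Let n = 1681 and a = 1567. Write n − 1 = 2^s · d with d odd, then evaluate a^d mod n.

n − 1 = 1680 = 2^4 · 105, so s = 4 and d = 105.
1567^105 mod 1681 = 829.

829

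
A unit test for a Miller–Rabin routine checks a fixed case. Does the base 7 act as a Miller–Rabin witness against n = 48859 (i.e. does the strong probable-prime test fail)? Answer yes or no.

n − 1 = 48858 = 2^1 · 24429, so s = 1 and d = 24429.
x_0 = 7^24429 mod 48859 = 1.
x_0 = 1, so 7 is not a witness.

no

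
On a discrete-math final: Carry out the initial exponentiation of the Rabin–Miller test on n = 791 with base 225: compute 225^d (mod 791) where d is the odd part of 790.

225

n − 1 = 790 = 2^1 · 395, so s = 1 and d = 395.
By repeated squaring, 225^395 ≡ 225 (mod 791).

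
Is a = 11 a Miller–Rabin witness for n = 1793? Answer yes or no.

n − 1 = 1792 = 2^8 · 7, so s = 8 and d = 7.
x_0 = 11^7 mod 1793 = 847.
x_0 is neither 1 nor 1792, so continue squaring.
x_1 = 847^2 mod 1793 = 209.
x_2 = 209^2 mod 1793 = 649.
x_3 = 649^2 mod 1793 = 1639.
x_4 = 1639^2 mod 1793 = 407.
x_5 = 407^2 mod 1793 = 693.
x_6 = 693^2 mod 1793 = 1518.
x_7 = 1518^2 mod 1793 = 319.
Reached i = s−1 = 7 without hitting −1: 11 is a Miller–Rabin witness and 1793 is composite.

yes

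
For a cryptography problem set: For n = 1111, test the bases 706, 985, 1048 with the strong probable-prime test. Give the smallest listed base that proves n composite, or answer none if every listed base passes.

985

n − 1 = 1110 = 2^1 · 555, so s = 1 and d = 555.
Base 706: x_0 = 706^555 mod 1111 = 1110. x_0 = 1110 ≡ −1, so 706 is not a witness.
Base 985: x_0 = 985^555 mod 1111 = 65. x_0 ∉ {1, 1110} and s = 1, so 985 is a Miller–Rabin witness and 1111 is composite.
Base 1048: x_0 = 1048^555 mod 1111 = 342. x_0 ∉ {1, 1110} and s = 1, so 1048 is a Miller–Rabin witness and 1111 is composite.
The smallest witness among the given bases is 985.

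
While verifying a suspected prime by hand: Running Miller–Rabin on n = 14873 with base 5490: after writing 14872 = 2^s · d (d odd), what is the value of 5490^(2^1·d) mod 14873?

n − 1 = 14872 = 2^3 · 1859, so s = 3 and d = 1859.
x_0 = 5490^1859 mod 14873 = 11275.
x_1 = 11275^2 mod 14873 = 6094.

6094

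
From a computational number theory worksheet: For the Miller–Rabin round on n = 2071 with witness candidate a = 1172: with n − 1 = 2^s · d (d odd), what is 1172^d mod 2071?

2070

n − 1 = 2070 = 2^1 · 1035, so s = 1 and d = 1035.
Repeated squaring mod 2071: 1172^1 ≡ 1172, 1172^2 ≡ 511, 1172^4 ≡ 175, 1172^8 ≡ 1631, 1172^16 ≡ 997, 1172^32 ≡ 2000, 1172^64 ≡ 899, 1172^128 ≡ 511, 1172^256 ≡ 175, 1172^512 ≡ 1631, 1172^1024 ≡ 997.
1035 = 1024 + 8 + 2 + 1, so 1172^1035 ≡ 997·1631·511·1172 ≡ 2070 (mod 2071).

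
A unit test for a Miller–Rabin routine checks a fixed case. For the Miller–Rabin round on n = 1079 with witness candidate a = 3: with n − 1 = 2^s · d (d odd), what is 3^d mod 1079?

646

n − 1 = 1078 = 2^1 · 539, so s = 1 and d = 539.
3^539 mod 1079 = 646.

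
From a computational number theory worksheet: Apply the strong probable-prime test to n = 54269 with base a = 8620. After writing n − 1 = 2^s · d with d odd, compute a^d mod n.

n − 1 = 54268 = 2^2 · 13567, so s = 2 and d = 13567.
Repeated squaring mod 54269: 8620^1 ≡ 8620, 8620^2 ≡ 10139, 8620^4 ≡ 13835, 8620^8 ≡ 462, 8620^16 ≡ 50637, 8620^32 ≡ 4057, 8620^64 ≡ 15742, 8620^128 ≡ 18310, 8620^256 ≡ 36487, 8620^512 ≡ 28330, 8620^1024 ≡ 4659, 8620^2048 ≡ 52950, 8620^4096 ≡ 3153, 8620^8192 ≡ 10182.
13567 = 8192 + 4096 + 1024 + 128 + 64 + 32 + 16 + 8 + 4 + 2 + 1, so 8620^13567 ≡ 10182·3153·4659·18310·15742·4057·50637·462·13835·10139·8620 ≡ 54268 (mod 54269).

54268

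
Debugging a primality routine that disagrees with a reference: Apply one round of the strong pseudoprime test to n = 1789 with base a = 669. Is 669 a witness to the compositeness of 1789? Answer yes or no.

no

n − 1 = 1788 = 2^2 · 447, so s = 2 and d = 447.
x_0 = 669^447 mod 1789 = 1065.
x_0 is neither 1 nor 1788, so continue squaring.
x_1 = 1065^2 mod 1789 = 1788.
x_1 ≡ −1, so 669 is not a witness.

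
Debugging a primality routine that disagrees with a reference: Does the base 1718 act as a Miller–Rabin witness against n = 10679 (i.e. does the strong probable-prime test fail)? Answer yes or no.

yes

n − 1 = 10678 = 2^1 · 5339, so s = 1 and d = 5339.
x_0 = 1718^5339 mod 10679 = 6066.
x_0 ∉ {1, 10678} and s = 1, so 1718 is a Miller–Rabin witness and 10679 is composite.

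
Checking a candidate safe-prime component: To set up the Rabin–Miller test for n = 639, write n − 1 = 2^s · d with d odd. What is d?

Halving: 638 → 319; 319 is odd.
So 638 = 2^1 · 319.

319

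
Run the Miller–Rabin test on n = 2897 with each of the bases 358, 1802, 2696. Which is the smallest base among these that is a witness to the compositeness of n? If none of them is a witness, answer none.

n − 1 = 2896 = 2^4 · 181, so s = 4 and d = 181.
Base 358: x_0 = 358^181 mod 2897 = 381. x_0 is neither 1 nor 2896, so continue squaring. x_1 = 381^2 mod 2897 = 311. x_2 = 311^2 mod 2897 = 1120. x_3 = 1120^2 mod 2897 = 2896. x_3 ≡ −1, so 358 is not a witness.
Base 1802: x_0 = 1802^181 mod 2897 = 1. x_0 = 1, so 1802 is not a witness.
Base 2696: x_0 = 2696^181 mod 2897 = 2036. x_0 is neither 1 nor 2896, so continue squaring. x_1 = 2036^2 mod 2897 = 2586. x_2 = 2586^2 mod 2897 = 1120. x_3 = 1120^2 mod 2897 = 2896. x_3 ≡ −1, so 2696 is not a witness.
No listed base is a witness for 2897.

none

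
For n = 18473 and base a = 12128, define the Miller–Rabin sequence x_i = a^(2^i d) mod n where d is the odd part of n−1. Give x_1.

n − 1 = 18472 = 2^3 · 2309, so s = 3 and d = 2309.
x_0 = 12128^2309 mod 18473 = 10880.
x_1 = 10880^2 mod 18473 = 17889.

17889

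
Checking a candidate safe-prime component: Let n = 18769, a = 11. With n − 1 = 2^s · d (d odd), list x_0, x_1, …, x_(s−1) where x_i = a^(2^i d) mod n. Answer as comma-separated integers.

15992, 16439, 4659, 9317

n − 1 = 18768 = 2^4 · 1173, so s = 4 and d = 1173.
x_0 = 11^1173 mod 18769 = 15992.
x_1 = 15992^2 mod 18769 = 16439.
x_2 = 16439^2 mod 18769 = 4659.
x_3 = 4659^2 mod 18769 = 9317.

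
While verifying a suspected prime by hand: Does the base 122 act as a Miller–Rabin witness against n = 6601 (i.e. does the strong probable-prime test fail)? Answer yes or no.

no

n − 1 = 6600 = 2^3 · 825, so s = 3 and d = 825.
Repeated squaring mod 6601: 122^1 ≡ 122, 122^2 ≡ 1682, 122^4 ≡ 3896, 122^8 ≡ 3117, 122^16 ≡ 5618, 122^32 ≡ 2543, 122^64 ≡ 4470, 122^128 ≡ 6274, 122^256 ≡ 1313, 122^512 ≡ 1108.
825 = 512 + 256 + 32 + 16 + 8 + 1, so 122^825 ≡ 1108·1313·2543·5618·3117·122 ≡ 6600 (mod 6601).
x_0 = 122^825 mod 6601 = 6600.
x_0 = 6600 ≡ −1, so 122 is not a witness.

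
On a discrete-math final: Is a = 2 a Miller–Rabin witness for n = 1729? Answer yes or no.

yes

n − 1 = 1728 = 2^6 · 27, so s = 6 and d = 27.
By repeated squaring, 2^27 ≡ 645 (mod 1729).
x_0 = 2^27 mod 1729 = 645.
x_0 is neither 1 nor 1728, so continue squaring.
x_1 = 645^2 mod 1729 = 1065.
x_2 = 1065^2 mod 1729 = 1.
x_2 = 1 but x_1 ≠ ±1, a nontrivial square root of 1 — 2 is a witness and 1729 is composite.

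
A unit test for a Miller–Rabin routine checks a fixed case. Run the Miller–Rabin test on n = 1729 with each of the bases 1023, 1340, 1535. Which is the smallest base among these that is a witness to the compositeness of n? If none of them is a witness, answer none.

1340

n − 1 = 1728 = 2^6 · 27, so s = 6 and d = 27.
Base 1023: x_0 = 1023^27 mod 1729 = 1. x_0 = 1, so 1023 is not a witness.
Base 1340: x_0 = 1340^27 mod 1729 = 664. x_0 is neither 1 nor 1728, so continue squaring. x_1 = 664^2 mod 1729 = 1. x_1 = 1 but x_0 ≠ ±1, a nontrivial square root of 1 — 1340 is a witness and 1729 is composite.
Base 1535: x_0 = 1535^27 mod 1729 = 911. x_0 is neither 1 nor 1728, so continue squaring. x_1 = 911^2 mod 1729 = 1. x_1 = 1 but x_0 ≠ ±1, a nontrivial square root of 1 — 1535 is a witness and 1729 is composite.
The smallest witness among the given bases is 1340.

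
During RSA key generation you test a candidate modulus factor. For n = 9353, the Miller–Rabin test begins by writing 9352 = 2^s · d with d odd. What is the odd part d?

1169

Halving: 9352 → 4676 → 2338 → 1169; 1169 is odd.
So 9352 = 2^3 · 1169.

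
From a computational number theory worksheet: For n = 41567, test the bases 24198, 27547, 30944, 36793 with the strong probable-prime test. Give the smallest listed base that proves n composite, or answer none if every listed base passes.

n − 1 = 41566 = 2^1 · 20783, so s = 1 and d = 20783.
Base 24198: x_0 = 24198^20783 mod 41567 = 1. x_0 = 1, so 24198 is not a witness.
Base 27547: x_0 = 27547^20783 mod 41567 = 35855. x_0 ∉ {1, 41566} and s = 1, so 27547 is a Miller–Rabin witness and 41567 is composite.
Base 30944: x_0 = 30944^20783 mod 41567 = 19005. x_0 ∉ {1, 41566} and s = 1, so 30944 is a Miller–Rabin witness and 41567 is composite.
Base 36793: x_0 = 36793^20783 mod 41567 = 22132. x_0 ∉ {1, 41566} and s = 1, so 36793 is a Miller–Rabin witness and 41567 is composite.
The smallest witness among the given bases is 27547.

27547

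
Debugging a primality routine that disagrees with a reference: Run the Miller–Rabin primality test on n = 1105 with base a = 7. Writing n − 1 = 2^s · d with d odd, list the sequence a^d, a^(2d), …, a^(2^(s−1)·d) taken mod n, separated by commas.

827, 1039, 1041, 781

n − 1 = 1104 = 2^4 · 69, so s = 4 and d = 69.
x_0 = 7^69 mod 1105 = 827.
x_1 = 827^2 mod 1105 = 1039.
x_2 = 1039^2 mod 1105 = 1041.
x_3 = 1041^2 mod 1105 = 781.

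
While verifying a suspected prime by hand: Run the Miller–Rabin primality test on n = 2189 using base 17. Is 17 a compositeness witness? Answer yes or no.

yes

n − 1 = 2188 = 2^2 · 547, so s = 2 and d = 547.
By repeated squaring, 17^547 ≡ 756 (mod 2189).
x_0 = 17^547 mod 2189 = 756.
x_0 is neither 1 nor 2188, so continue squaring.
x_1 = 756^2 mod 2189 = 207.
Reached i = s−1 = 1 without hitting −1: 17 is a Miller–Rabin witness and 2189 is composite.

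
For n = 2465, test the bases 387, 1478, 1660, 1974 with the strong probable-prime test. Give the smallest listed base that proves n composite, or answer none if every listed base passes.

n − 1 = 2464 = 2^5 · 77, so s = 5 and d = 77.
Base 387: x_0 = 387^77 mod 2465 = 302. x_0 is neither 1 nor 2464, so continue squaring. x_1 = 302^2 mod 2465 = 2464. x_1 ≡ −1, so 387 is not a witness.
Base 1478: x_0 = 1478^77 mod 2465 = 1478. x_0 is neither 1 nor 2464, so continue squaring. x_1 = 1478^2 mod 2465 = 494. x_2 = 494^2 mod 2465 = 1. x_2 = 1 but x_1 ≠ ±1, a nontrivial square root of 1 — 1478 is a witness and 2465 is composite.
Base 1660: x_0 = 1660^77 mod 2465 = 755. x_0 is neither 1 nor 2464, so continue squaring. x_1 = 755^2 mod 2465 = 610. x_2 = 610^2 mod 2465 = 2350. x_3 = 2350^2 mod 2465 = 900. x_4 = 900^2 mod 2465 = 1480. Reached i = s−1 = 4 without hitting −1: 1660 is a Miller–Rabin witness and 2465 is composite.
Base 1974: x_0 = 1974^77 mod 2465 = 1409. x_0 is neither 1 nor 2464, so continue squaring. x_1 = 1409^2 mod 2465 = 956. x_2 = 956^2 mod 2465 = 1886. x_3 = 1886^2 mod 2465 = 1. x_3 = 1 but x_2 ≠ ±1, a nontrivial square root of 1 — 1974 is a witness and 2465 is composite.
The smallest witness among the given bases is 1478.

1478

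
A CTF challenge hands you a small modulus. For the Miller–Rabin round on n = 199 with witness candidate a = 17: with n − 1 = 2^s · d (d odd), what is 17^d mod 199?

198

n − 1 = 198 = 2^1 · 99, so s = 1 and d = 99.
17^99 mod 199 = 198.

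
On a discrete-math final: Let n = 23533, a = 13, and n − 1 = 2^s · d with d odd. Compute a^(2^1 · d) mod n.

2764

n − 1 = 23532 = 2^2 · 5883, so s = 2 and d = 5883.
x_0 = 13^5883 mod 23533 = 10222.
x_1 = 10222^2 mod 23533 = 2764.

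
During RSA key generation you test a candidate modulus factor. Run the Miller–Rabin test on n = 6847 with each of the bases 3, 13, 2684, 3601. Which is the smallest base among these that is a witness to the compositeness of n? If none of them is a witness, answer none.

3

n − 1 = 6846 = 2^1 · 3423, so s = 1 and d = 3423.
Base 3: x_0 = 3^3423 mod 6847 = 5262. x_0 ∉ {1, 6846} and s = 1, so 3 is a Miller–Rabin witness and 6847 is composite.
Base 13: x_0 = 13^3423 mod 6847 = 2149. x_0 ∉ {1, 6846} and s = 1, so 13 is a Miller–Rabin witness and 6847 is composite.
Base 2684: x_0 = 2684^3423 mod 6847 = 3022. x_0 ∉ {1, 6846} and s = 1, so 2684 is a Miller–Rabin witness and 6847 is composite.
Base 3601: x_0 = 3601^3423 mod 6847 = 2680. x_0 ∉ {1, 6846} and s = 1, so 3601 is a Miller–Rabin witness and 6847 is composite.
The smallest witness among the given bases is 3.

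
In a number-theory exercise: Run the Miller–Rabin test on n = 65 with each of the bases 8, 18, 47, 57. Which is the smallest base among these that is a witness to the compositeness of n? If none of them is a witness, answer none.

n − 1 = 64 = 2^6 · 1, so s = 6 and d = 1.
Base 8: x_0 = 8^1 mod 65 = 8. x_0 is neither 1 nor 64, so continue squaring. x_1 = 8^2 mod 65 = 64. x_1 ≡ −1, so 8 is not a witness.
Base 18: x_0 = 18^1 mod 65 = 18. x_0 is neither 1 nor 64, so continue squaring. x_1 = 18^2 mod 65 = 64. x_1 ≡ −1, so 18 is not a witness.
Base 47: x_0 = 47^1 mod 65 = 47. x_0 is neither 1 nor 64, so continue squaring. x_1 = 47^2 mod 65 = 64. x_1 ≡ −1, so 47 is not a witness.
Base 57: x_0 = 57^1 mod 65 = 57. x_0 is neither 1 nor 64, so continue squaring. x_1 = 57^2 mod 65 = 64. x_1 ≡ −1, so 57 is not a witness.
No listed base is a witness for 65.

none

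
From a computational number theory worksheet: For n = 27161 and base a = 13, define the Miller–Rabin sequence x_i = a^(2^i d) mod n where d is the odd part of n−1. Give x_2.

n − 1 = 27160 = 2^3 · 3395, so s = 3 and d = 3395.
Repeated squaring mod 27161: 13^1 ≡ 13, 13^2 ≡ 169, 13^4 ≡ 1400, 13^8 ≡ 4408, 13^16 ≡ 10349, 13^32 ≡ 5978, 13^64 ≡ 19769, 13^128 ≡ 20893, 13^256 ≡ 13018, 13^512 ≡ 10845, 13^1024 ≡ 6895, 13^2048 ≡ 9275.
3395 = 2048 + 1024 + 256 + 64 + 2 + 1, so 13^3395 ≡ 9275·6895·13018·19769·169·13 ≡ 8780 (mod 27161).
x_0 = 8780.
x_1 = 8780^2 mod 27161 = 5482.
x_2 = 5482^2 mod 27161 = 12258.

12258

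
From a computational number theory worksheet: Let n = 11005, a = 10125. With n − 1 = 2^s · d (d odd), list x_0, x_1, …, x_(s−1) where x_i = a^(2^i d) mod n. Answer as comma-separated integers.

715, 4995

n − 1 = 11004 = 2^2 · 2751, so s = 2 and d = 2751.
x_0 = 10125^2751 mod 11005 = 715.
x_1 = 715^2 mod 11005 = 4995.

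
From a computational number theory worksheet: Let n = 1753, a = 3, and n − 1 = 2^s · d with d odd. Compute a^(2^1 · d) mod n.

1752

n − 1 = 1752 = 2^3 · 219, so s = 3 and d = 219.
x_0 = 3^219 mod 1753 = 1040.
x_1 = 1040^2 mod 1753 = 1752.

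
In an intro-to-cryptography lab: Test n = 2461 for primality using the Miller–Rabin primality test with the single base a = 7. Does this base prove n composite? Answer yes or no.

n − 1 = 2460 = 2^2 · 615, so s = 2 and d = 615.
By repeated squaring, 7^615 ≡ 401 (mod 2461).
x_0 = 7^615 mod 2461 = 401.
x_0 is neither 1 nor 2460, so continue squaring.
x_1 = 401^2 mod 2461 = 836.
Reached i = s−1 = 1 without hitting −1: 7 is a Miller–Rabin witness and 2461 is composite.

yes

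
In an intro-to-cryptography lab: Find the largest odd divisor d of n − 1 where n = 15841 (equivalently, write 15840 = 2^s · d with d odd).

495

Halving: 15840 → 7920 → 3960 → 1980 → 990 → 495; 495 is odd.
So 15840 = 2^5 · 495.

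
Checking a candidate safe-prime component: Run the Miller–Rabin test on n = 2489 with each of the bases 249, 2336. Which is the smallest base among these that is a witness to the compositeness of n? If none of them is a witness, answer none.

249

n − 1 = 2488 = 2^3 · 311, so s = 3 and d = 311.
Base 249: x_0 = 249^311 mod 2489 = 792. x_0 is neither 1 nor 2488, so continue squaring. x_1 = 792^2 mod 2489 = 36. x_2 = 36^2 mod 2489 = 1296. Reached i = s−1 = 2 without hitting −1: 249 is a Miller–Rabin witness and 2489 is composite.
Base 2336: x_0 = 2336^311 mod 2489 = 645. x_0 is neither 1 nor 2488, so continue squaring. x_1 = 645^2 mod 2489 = 362. x_2 = 362^2 mod 2489 = 1616. Reached i = s−1 = 2 without hitting −1: 2336 is a Miller–Rabin witness and 2489 is composite.
The smallest witness among the given bases is 249.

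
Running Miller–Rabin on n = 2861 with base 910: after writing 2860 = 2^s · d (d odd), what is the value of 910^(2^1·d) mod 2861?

1

n − 1 = 2860 = 2^2 · 715, so s = 2 and d = 715.
x_0 = 910^715 mod 2861 = 1.
x_1 = 1^2 mod 2861 = 1.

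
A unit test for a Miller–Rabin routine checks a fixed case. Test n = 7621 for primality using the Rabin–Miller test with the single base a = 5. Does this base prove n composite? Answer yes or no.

n − 1 = 7620 = 2^2 · 1905, so s = 2 and d = 1905.
x_0 = 5^1905 mod 7621 = 7620.
x_0 = 7620 ≡ −1, so 5 is not a witness.

no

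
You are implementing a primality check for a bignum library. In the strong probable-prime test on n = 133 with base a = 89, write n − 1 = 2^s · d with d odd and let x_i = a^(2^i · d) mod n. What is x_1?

n − 1 = 132 = 2^2 · 33, so s = 2 and d = 33.
x_0 = 89^33 mod 133 = 27.
x_1 = 27^2 mod 133 = 64.

64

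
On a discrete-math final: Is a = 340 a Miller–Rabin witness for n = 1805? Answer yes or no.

yes

n − 1 = 1804 = 2^2 · 451, so s = 2 and d = 451.
x_0 = 340^451 mod 1805 = 1575.
x_0 is neither 1 nor 1804, so continue squaring.
x_1 = 1575^2 mod 1805 = 555.
Reached i = s−1 = 1 without hitting −1: 340 is a Miller–Rabin witness and 1805 is composite.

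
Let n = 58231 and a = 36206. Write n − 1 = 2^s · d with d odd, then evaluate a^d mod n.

1

n − 1 = 58230 = 2^1 · 29115, so s = 1 and d = 29115.
Repeated squaring mod 58231: 36206^1 ≡ 36206, 36206^2 ≡ 36395, 36206^4 ≡ 15468, 36206^8 ≡ 46076, 36206^16 ≡ 11978, 36206^32 ≡ 49531, 36206^64 ≡ 47931, 36206^128 ≡ 51349, 36206^256 ≡ 20121, 36206^512 ≡ 32729, 36206^1024 ≡ 28196, 36206^2048 ≡ 44804, 36206^4096 ≡ 1153, 36206^8192 ≡ 48327, 36206^16384 ≡ 28212.
29115 = 16384 + 8192 + 4096 + 256 + 128 + 32 + 16 + 8 + 2 + 1, so 36206^29115 ≡ 28212·48327·1153·20121·51349·49531·11978·46076·36395·36206 ≡ 1 (mod 58231).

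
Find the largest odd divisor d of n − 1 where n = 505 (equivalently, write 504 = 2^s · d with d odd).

Halving: 504 → 252 → 126 → 63; 63 is odd.
So 504 = 2^3 · 63.

63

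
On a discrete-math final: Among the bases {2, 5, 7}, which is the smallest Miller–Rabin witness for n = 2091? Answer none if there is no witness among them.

2

n − 1 = 2090 = 2^1 · 1045, so s = 1 and d = 1045.
Base 2: x_0 = 2^1045 mod 2091 = 32. x_0 ∉ {1, 2090} and s = 1, so 2 is a Miller–Rabin witness and 2091 is composite.
Base 5: x_0 = 5^1045 mod 2091 = 1034. x_0 ∉ {1, 2090} and s = 1, so 5 is a Miller–Rabin witness and 2091 is composite.
Base 7: x_0 = 7^1045 mod 2091 = 79. x_0 ∉ {1, 2090} and s = 1, so 7 is a Miller–Rabin witness and 2091 is composite.
The smallest witness among the given bases is 2.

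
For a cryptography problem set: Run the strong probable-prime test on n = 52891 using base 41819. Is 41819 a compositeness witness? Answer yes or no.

n − 1 = 52890 = 2^1 · 26445, so s = 1 and d = 26445.
x_0 = 41819^26445 mod 52891 = 7347.
x_0 ∉ {1, 52890} and s = 1, so 41819 is a Miller–Rabin witness and 52891 is composite.

yes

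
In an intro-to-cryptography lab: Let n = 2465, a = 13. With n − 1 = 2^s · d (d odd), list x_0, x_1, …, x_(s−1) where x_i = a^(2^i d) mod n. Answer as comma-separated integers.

608, 2379, 1, 1, 1

n − 1 = 2464 = 2^5 · 77, so s = 5 and d = 77.
x_0 = 13^77 mod 2465 = 608.
x_1 = 608^2 mod 2465 = 2379.
x_2 = 2379^2 mod 2465 = 1.
x_3 = 1^2 mod 2465 = 1.
x_4 = 1^2 mod 2465 = 1.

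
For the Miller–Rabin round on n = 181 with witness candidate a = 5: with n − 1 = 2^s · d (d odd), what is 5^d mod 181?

1

n − 1 = 180 = 2^2 · 45, so s = 2 and d = 45.
5^45 mod 181 = 1.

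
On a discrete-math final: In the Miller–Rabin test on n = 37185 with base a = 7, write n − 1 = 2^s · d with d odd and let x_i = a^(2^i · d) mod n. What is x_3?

n − 1 = 37184 = 2^6 · 581, so s = 6 and d = 581.
x_0 = 7^581 mod 37185 = 6817.
x_1 = 6817^2 mod 37185 = 27424.
x_2 = 27424^2 mod 37185 = 9151.
x_3 = 9151^2 mod 37185 = 181.

181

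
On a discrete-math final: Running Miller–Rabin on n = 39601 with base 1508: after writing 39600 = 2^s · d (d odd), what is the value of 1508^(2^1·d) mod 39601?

n − 1 = 39600 = 2^4 · 2475, so s = 4 and d = 2475.
Repeated squaring mod 39601: 1508^1 ≡ 1508, 1508^2 ≡ 16807, 1508^4 ≡ 1316, 1508^8 ≡ 29013, 1508^16 ≡ 34914, 1508^32 ≡ 29015, 1508^64 ≡ 32167, 1508^128 ≡ 20961, 1508^256 ≡ 30027, 1508^512 ≡ 24762, 1508^1024 ≡ 14361, 1508^2048 ≡ 35914.
2475 = 2048 + 256 + 128 + 32 + 8 + 2 + 1, so 1508^2475 ≡ 35914·30027·20961·29015·29013·16807·1508 ≡ 29254 (mod 39601).
x_0 = 29254.
x_1 = 29254^2 mod 39601 = 18906.

18906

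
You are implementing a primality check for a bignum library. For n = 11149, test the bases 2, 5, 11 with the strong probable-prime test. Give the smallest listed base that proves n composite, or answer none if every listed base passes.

none

n − 1 = 11148 = 2^2 · 2787, so s = 2 and d = 2787.
Base 2: x_0 = 2^2787 mod 11149 = 1559. x_0 is neither 1 nor 11148, so continue squaring. x_1 = 1559^2 mod 11149 = 11148. x_1 ≡ −1, so 2 is not a witness.
Base 5: x_0 = 5^2787 mod 11149 = 1. x_0 = 1, so 5 is not a witness.
Base 11: x_0 = 11^2787 mod 11149 = 1559. x_0 is neither 1 nor 11148, so continue squaring. x_1 = 1559^2 mod 11149 = 11148. x_1 ≡ −1, so 11 is not a witness.
No listed base is a witness for 11149.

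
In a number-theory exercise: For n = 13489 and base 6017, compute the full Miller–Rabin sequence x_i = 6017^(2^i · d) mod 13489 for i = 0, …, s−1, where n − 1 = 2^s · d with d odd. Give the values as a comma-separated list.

7897, 2962, 5594, 11845

n − 1 = 13488 = 2^4 · 843, so s = 4 and d = 843.
x_0 = 6017^843 mod 13489 = 7897.
x_1 = 7897^2 mod 13489 = 2962.
x_2 = 2962^2 mod 13489 = 5594.
x_3 = 5594^2 mod 13489 = 11845.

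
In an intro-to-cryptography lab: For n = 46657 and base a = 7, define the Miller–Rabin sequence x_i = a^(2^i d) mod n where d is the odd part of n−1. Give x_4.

n − 1 = 46656 = 2^6 · 729, so s = 6 and d = 729.
By repeated squaring, 7^729 ≡ 31858 (mod 46657).
x_0 = 31858.
x_1 = 31858^2 mod 46657 = 2443.
x_2 = 2443^2 mod 46657 = 42810.
x_3 = 42810^2 mod 46657 = 9140.
x_4 = 9140^2 mod 46657 = 23570.

23570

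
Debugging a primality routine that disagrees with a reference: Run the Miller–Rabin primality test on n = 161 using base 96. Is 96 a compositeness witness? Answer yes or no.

yes

n − 1 = 160 = 2^5 · 5, so s = 5 and d = 5.
x_0 = 96^5 mod 161 = 150.
x_0 is neither 1 nor 160, so continue squaring.
x_1 = 150^2 mod 161 = 121.
x_2 = 121^2 mod 161 = 151.
x_3 = 151^2 mod 161 = 100.
x_4 = 100^2 mod 161 = 18.
Reached i = s−1 = 4 without hitting −1: 96 is a Miller–Rabin witness and 161 is composite.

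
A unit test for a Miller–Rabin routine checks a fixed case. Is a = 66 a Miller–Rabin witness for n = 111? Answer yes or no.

n − 1 = 110 = 2^1 · 55, so s = 1 and d = 55.
x_0 = 66^55 mod 111 = 45.
x_0 ∉ {1, 110} and s = 1, so 66 is a Miller–Rabin witness and 111 is composite.

yes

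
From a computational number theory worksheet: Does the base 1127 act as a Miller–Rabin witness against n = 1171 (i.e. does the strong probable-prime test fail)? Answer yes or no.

no

n − 1 = 1170 = 2^1 · 585, so s = 1 and d = 585.
x_0 = 1127^585 mod 1171 = 1.
x_0 = 1, so 1127 is not a witness.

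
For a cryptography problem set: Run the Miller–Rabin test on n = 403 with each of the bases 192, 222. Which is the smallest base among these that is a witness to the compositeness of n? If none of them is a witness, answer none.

none

n − 1 = 402 = 2^1 · 201, so s = 1 and d = 201.
Base 192: x_0 = 192^201 mod 403 = 402. x_0 = 402 ≡ −1, so 192 is not a witness.
Base 222: x_0 = 222^201 mod 403 = 1. x_0 = 1, so 222 is not a witness.
No listed base is a witness for 403.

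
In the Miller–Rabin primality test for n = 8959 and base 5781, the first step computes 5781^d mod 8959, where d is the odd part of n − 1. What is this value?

2602

n − 1 = 8958 = 2^1 · 4479, so s = 1 and d = 4479.
5781^4479 mod 8959 = 2602.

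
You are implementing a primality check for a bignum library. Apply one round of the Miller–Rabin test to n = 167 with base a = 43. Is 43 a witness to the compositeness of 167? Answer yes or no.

n − 1 = 166 = 2^1 · 83, so s = 1 and d = 83.
Repeated squaring mod 167: 43^1 ≡ 43, 43^2 ≡ 12, 43^4 ≡ 144, 43^8 ≡ 28, 43^16 ≡ 116, 43^32 ≡ 96, 43^64 ≡ 31.
83 = 64 + 16 + 2 + 1, so 43^83 ≡ 31·116·12·43 ≡ 166 (mod 167).
x_0 = 43^83 mod 167 = 166.
x_0 = 166 ≡ −1, so 43 is not a witness.

no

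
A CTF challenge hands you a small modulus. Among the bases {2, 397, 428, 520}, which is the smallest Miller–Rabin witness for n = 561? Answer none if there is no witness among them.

2

n − 1 = 560 = 2^4 · 35, so s = 4 and d = 35.
Base 2: x_0 = 2^35 mod 561 = 263. x_0 is neither 1 nor 560, so continue squaring. x_1 = 263^2 mod 561 = 166. x_2 = 166^2 mod 561 = 67. x_3 = 67^2 mod 561 = 1. x_3 = 1 but x_2 ≠ ±1, a nontrivial square root of 1 — 2 is a witness and 561 is composite.
Base 397: x_0 = 397^35 mod 561 = 199. x_0 is neither 1 nor 560, so continue squaring. x_1 = 199^2 mod 561 = 331. x_2 = 331^2 mod 561 = 166. x_3 = 166^2 mod 561 = 67. Reached i = s−1 = 3 without hitting −1: 397 is a Miller–Rabin witness and 561 is composite.
Base 428: x_0 = 428^35 mod 561 = 197. x_0 is neither 1 nor 560, so continue squaring. x_1 = 197^2 mod 561 = 100. x_2 = 100^2 mod 561 = 463. x_3 = 463^2 mod 561 = 67. Reached i = s−1 = 3 without hitting −1: 428 is a Miller–Rabin witness and 561 is composite.
Base 520: x_0 = 520^35 mod 561 = 133. x_0 is neither 1 nor 560, so continue squaring. x_1 = 133^2 mod 561 = 298. x_2 = 298^2 mod 561 = 166. x_3 = 166^2 mod 561 = 67. Reached i = s−1 = 3 without hitting −1: 520 is a Miller–Rabin witness and 561 is composite.
The smallest witness among the given bases is 2.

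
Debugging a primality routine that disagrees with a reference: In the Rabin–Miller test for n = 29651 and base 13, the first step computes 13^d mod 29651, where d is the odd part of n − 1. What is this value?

12594

n − 1 = 29650 = 2^1 · 14825, so s = 1 and d = 14825.
By repeated squaring, 13^14825 ≡ 12594 (mod 29651).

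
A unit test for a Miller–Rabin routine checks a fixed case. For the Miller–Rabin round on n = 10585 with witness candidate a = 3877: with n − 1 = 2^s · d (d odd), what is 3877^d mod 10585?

n − 1 = 10584 = 2^3 · 1323, so s = 3 and d = 1323.
By repeated squaring, 3877^1323 ≡ 2118 (mod 10585).

2118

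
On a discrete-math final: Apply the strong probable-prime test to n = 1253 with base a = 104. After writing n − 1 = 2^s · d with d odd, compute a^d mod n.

n − 1 = 1252 = 2^2 · 313, so s = 2 and d = 313.
104^313 mod 1253 = 930.

930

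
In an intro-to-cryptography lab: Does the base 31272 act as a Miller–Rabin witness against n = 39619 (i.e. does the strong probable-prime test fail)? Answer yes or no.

n − 1 = 39618 = 2^1 · 19809, so s = 1 and d = 19809.
x_0 = 31272^19809 mod 39619 = 39618.
x_0 = 39618 ≡ −1, so 31272 is not a witness.

no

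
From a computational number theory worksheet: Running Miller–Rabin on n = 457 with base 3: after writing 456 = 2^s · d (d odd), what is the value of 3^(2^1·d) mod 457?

456

n − 1 = 456 = 2^3 · 57, so s = 3 and d = 57.
x_0 = 3^57 mod 457 = 348.
x_1 = 348^2 mod 457 = 456.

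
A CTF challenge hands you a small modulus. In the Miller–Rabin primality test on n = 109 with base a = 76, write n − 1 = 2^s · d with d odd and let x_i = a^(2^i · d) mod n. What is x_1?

108

n − 1 = 108 = 2^2 · 27, so s = 2 and d = 27.
x_0 = 76^27 mod 109 = 33.
x_1 = 33^2 mod 109 = 108.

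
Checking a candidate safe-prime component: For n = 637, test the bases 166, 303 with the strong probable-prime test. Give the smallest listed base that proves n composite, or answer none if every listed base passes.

303

n − 1 = 636 = 2^2 · 159, so s = 2 and d = 159.
Base 166: x_0 = 166^159 mod 637 = 636. x_0 = 636 ≡ −1, so 166 is not a witness.
Base 303: x_0 = 303^159 mod 637 = 610. x_0 is neither 1 nor 636, so continue squaring. x_1 = 610^2 mod 637 = 92. Reached i = s−1 = 1 without hitting −1: 303 is a Miller–Rabin witness and 637 is composite.
The smallest witness among the given bases is 303.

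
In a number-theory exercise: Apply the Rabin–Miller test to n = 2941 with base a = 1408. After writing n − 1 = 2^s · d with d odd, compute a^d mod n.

1422

n − 1 = 2940 = 2^2 · 735, so s = 2 and d = 735.
1408^735 mod 2941 = 1422.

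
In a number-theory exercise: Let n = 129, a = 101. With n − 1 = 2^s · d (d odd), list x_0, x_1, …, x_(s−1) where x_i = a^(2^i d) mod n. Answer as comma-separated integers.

101, 10, 100, 67, 103, 31, 58

n − 1 = 128 = 2^7 · 1, so s = 7 and d = 1.
x_0 = 101^1 mod 129 = 101.
x_1 = 101^2 mod 129 = 10.
x_2 = 10^2 mod 129 = 100.
x_3 = 100^2 mod 129 = 67.
x_4 = 67^2 mod 129 = 103.
x_5 = 103^2 mod 129 = 31.
x_6 = 31^2 mod 129 = 58.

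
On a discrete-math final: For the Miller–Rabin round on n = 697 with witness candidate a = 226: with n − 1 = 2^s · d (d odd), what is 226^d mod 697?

n − 1 = 696 = 2^3 · 87, so s = 3 and d = 87.
226^87 mod 697 = 197.

197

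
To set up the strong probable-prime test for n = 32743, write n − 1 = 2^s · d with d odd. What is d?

16371

Halving: 32742 → 16371; 16371 is odd.
So 32742 = 2^1 · 16371.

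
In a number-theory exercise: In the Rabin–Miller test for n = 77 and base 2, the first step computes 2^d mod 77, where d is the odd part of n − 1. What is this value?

n − 1 = 76 = 2^2 · 19, so s = 2 and d = 19.
Repeated squaring mod 77: 2^1 ≡ 2, 2^2 ≡ 4, 2^4 ≡ 16, 2^8 ≡ 25, 2^16 ≡ 9.
19 = 16 + 2 + 1, so 2^19 ≡ 9·4·2 ≡ 72 (mod 77).

72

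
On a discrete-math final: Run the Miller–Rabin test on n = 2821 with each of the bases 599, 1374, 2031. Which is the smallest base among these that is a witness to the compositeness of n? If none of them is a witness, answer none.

n − 1 = 2820 = 2^2 · 705, so s = 2 and d = 705.
Base 599: x_0 = 599^705 mod 2821 = 1. x_0 = 1, so 599 is not a witness.
Base 1374: x_0 = 1374^705 mod 2821 = 1. x_0 = 1, so 1374 is not a witness.
Base 2031: x_0 = 2031^705 mod 2821 = 1. x_0 = 1, so 2031 is not a witness.
No listed base is a witness for 2821.

none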